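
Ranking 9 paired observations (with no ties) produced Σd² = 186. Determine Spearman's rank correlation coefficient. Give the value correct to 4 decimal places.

ρ = 1 − 6Σd² / [n(n²−1)] = 1 − 6×186 / (9×80)
  = 1 − 1116/720 = 1 − 1.55000 ≈ -0.5500

-0.5500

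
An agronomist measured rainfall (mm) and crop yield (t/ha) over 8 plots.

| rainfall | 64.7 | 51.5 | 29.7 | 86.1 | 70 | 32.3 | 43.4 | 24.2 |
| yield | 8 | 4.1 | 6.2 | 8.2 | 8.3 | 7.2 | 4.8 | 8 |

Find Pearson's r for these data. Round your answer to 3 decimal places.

n = 8, Σx = 401.9, Σy = 54.8, Σx² = 23546.13, Σy² = 394.26, Σxy = 2834.39
nΣxy − ΣxΣy = 22675.12 − 22024.12 = 651
nΣx² − (Σx)² = 188369.04 − 161523.61 = 26845.43; nΣy² − (Σy)² = 3154.08 − 3003.04 = 151.04
r = 651 / √(26845.43 × 151.04) = 651 / 2013.6369 ≈ 0.323

0.323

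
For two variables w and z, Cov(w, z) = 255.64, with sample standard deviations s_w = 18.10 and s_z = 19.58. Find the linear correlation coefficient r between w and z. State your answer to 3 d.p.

0.721

r = Cov(w,z) / (s_w · s_z) = 255.64 / (18.10 × 19.58)
  = 255.64 / 354.3980 ≈ 0.721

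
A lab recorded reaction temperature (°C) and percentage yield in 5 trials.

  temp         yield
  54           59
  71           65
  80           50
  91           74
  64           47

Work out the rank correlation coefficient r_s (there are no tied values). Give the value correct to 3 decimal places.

Rank temp: 1, 3, 4, 5, 2
Rank yield: 3, 4, 2, 5, 1
d = rank(temp) − rank(yield): -2, -1, 2, 0, 1; Σd² = 10
ρ = 1 − 6Σd² / [n(n²−1)] = 1 − 6×10 / (5×24) = 1 − 60/120 ≈ 0.500

0.500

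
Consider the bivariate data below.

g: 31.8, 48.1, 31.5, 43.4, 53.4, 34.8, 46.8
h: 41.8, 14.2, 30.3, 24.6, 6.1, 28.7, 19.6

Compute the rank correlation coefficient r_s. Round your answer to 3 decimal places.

Rank g: 2, 6, 1, 4, 7, 3, 5
Rank h: 7, 2, 6, 4, 1, 5, 3
d = rank(g) − rank(h): -5, 4, -5, 0, 6, -2, 2; Σd² = 110
ρ = 1 − 6Σd² / [n(n²−1)] = 1 − 6×110 / (7×48) = 1 − 660/336 ≈ -0.964

-0.964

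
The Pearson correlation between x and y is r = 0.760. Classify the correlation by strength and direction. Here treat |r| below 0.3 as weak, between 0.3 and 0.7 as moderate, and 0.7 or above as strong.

r = 0.760 > 0 so the relationship is positive.
|r| = 0.760, which falls in the strong range.

strong positive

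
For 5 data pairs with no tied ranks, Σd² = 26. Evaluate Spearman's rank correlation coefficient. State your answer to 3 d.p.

-0.300

ρ = 1 − 6Σd² / [n(n²−1)] = 1 − 6×26 / (5×24)
  = 1 − 156/120 = 1 − 1.3000 ≈ -0.300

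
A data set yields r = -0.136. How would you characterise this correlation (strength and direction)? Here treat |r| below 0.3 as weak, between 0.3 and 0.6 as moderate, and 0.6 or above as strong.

weak negative

r = -0.136 < 0 so the relationship is negative.
|r| = 0.136, which falls in the weak range.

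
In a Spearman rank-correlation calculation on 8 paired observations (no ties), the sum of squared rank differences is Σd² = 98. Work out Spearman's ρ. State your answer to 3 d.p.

ρ = 1 − 6Σd² / [n(n²−1)] = 1 − 6×98 / (8×63)
  = 1 − 588/504 = 1 − 1.1667 ≈ -0.167

-0.167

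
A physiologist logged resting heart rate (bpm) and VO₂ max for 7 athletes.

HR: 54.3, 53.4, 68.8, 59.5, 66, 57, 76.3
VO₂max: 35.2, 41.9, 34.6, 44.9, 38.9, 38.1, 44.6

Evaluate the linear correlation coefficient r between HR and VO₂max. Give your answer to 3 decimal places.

0.201

n = 7, Σx = 435.3, Σy = 278.2, Σx² = 27500.43, Σy² = 11161.8, Σxy = 17342.93
nΣxy − ΣxΣy = 121400.51 − 121100.46 = 300.05
nΣx² − (Σx)² = 192503.01 − 189486.09 = 3016.92; nΣy² − (Σy)² = 78132.6 − 77395.24 = 737.36
r = 300.05 / √(3016.92 × 737.36) = 300.05 / 1491.4946 ≈ 0.201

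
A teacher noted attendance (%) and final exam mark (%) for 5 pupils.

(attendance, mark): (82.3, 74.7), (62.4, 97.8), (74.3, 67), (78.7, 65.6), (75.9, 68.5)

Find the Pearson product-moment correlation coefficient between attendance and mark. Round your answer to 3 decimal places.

n = 5, Σx = 373.6, Σy = 373.6, Σx² = 28142.04, Σy² = 28629.54, Σxy = 27590.5
nΣxy − ΣxΣy = 137952.5 − 139576.96 = -1624.46
nΣx² − (Σx)² = 140710.2 − 139576.96 = 1133.24; nΣy² − (Σy)² = 143147.7 − 139576.96 = 3570.74
r = -1624.46 / √(1133.24 × 3570.74) = -1624.46 / 2011.5928 ≈ -0.808

-0.808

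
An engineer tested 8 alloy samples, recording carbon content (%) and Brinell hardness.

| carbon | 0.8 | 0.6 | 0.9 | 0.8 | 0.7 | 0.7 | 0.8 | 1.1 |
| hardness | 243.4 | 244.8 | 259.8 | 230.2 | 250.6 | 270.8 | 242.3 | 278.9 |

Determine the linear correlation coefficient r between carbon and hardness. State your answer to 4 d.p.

n = 8, Σx = 6.4, Σy = 2020.8, Σx² = 5.28, Σy² = 512286.18, Σxy = 1625.19
nΣxy − ΣxΣy = 13001.52 − 12933.12 = 68.4
nΣx² − (Σx)² = 42.24 − 40.96 = 1.28; nΣy² − (Σy)² = 4098289.44 − 4083632.64 = 14656.8
r = 68.4 / √(1.28 × 14656.8) = 68.4 / 136.9697 ≈ 0.4994

0.4994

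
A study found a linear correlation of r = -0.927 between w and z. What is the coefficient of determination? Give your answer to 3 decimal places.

0.859

r² = (-0.927)² = 0.859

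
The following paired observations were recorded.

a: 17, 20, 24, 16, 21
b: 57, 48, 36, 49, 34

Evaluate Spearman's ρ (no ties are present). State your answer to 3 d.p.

-0.800

Rank a: 2, 3, 5, 1, 4
Rank b: 5, 3, 2, 4, 1
d = rank(a) − rank(b): -3, 0, 3, -3, 3; Σd² = 36
ρ = 1 − 6Σd² / [n(n²−1)] = 1 − 6×36 / (5×24) = 1 − 216/120 ≈ -0.800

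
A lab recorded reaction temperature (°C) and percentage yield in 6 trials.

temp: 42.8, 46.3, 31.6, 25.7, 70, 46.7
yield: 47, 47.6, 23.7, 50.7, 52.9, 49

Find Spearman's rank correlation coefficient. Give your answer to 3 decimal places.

0.429

Rank temp: 3, 4, 2, 1, 6, 5
Rank yield: 2, 3, 1, 5, 6, 4
d = rank(temp) − rank(yield): 1, 1, 1, -4, 0, 1; Σd² = 20
ρ = 1 − 6Σd² / [n(n²−1)] = 1 − 6×20 / (6×35) = 1 − 120/210 ≈ 0.429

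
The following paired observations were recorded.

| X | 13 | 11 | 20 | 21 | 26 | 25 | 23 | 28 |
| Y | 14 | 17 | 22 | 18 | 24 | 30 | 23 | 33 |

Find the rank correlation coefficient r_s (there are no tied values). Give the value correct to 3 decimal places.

0.929

Rank X: 2, 1, 3, 4, 7, 6, 5, 8
Rank Y: 1, 2, 4, 3, 6, 7, 5, 8
d = rank(X) − rank(Y): 1, -1, -1, 1, 1, -1, 0, 0; Σd² = 6
ρ = 1 − 6Σd² / [n(n²−1)] = 1 − 6×6 / (8×63) = 1 − 36/504 ≈ 0.929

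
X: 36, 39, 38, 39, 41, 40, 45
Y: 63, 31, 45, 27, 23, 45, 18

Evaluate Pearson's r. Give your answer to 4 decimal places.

n = 7, ΣX = 278, ΣY = 252, ΣX² = 11088, ΣY² = 10562, ΣXY = 9793
nΣXY − ΣXΣY = 68551 − 70056 = -1505
nΣX² − (ΣX)² = 77616 − 77284 = 332; nΣY² − (ΣY)² = 73934 − 63504 = 10430
r = -1505 / √(332 × 10430) = -1505 / 1860.8493 ≈ -0.8088

-0.8088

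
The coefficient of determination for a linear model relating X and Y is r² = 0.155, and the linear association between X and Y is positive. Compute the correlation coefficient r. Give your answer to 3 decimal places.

|r| = √0.155 = 0.394
The association is positive, so r = 0.394.

0.394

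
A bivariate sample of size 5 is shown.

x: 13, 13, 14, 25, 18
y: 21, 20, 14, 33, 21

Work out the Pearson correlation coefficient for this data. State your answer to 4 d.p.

n = 5, Σx = 83, Σy = 109, Σx² = 1483, Σy² = 2567, Σxy = 1932
nΣxy − ΣxΣy = 9660 − 9047 = 613
nΣx² − (Σx)² = 7415 − 6889 = 526; nΣy² − (Σy)² = 12835 − 11881 = 954
r = 613 / √(526 × 954) = 613 / 708.3813 ≈ 0.8654

0.8654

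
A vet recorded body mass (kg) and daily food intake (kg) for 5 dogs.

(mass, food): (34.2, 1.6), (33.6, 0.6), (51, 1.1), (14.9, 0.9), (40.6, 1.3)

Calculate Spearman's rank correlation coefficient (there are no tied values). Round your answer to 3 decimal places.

0.500

Rank mass: 3, 2, 5, 1, 4
Rank food: 5, 1, 3, 2, 4
d = rank(mass) − rank(food): -2, 1, 2, -1, 0; Σd² = 10
ρ = 1 − 6Σd² / [n(n²−1)] = 1 − 6×10 / (5×24) = 1 − 60/120 ≈ 0.500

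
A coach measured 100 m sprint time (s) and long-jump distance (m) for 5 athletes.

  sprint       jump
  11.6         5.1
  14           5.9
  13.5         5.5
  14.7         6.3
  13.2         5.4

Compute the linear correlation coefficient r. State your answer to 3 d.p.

n = 5, Σx = 67, Σy = 28.2, Σx² = 903.14, Σy² = 159.92, Σxy = 379.9
nΣxy − ΣxΣy = 1899.5 − 1889.4 = 10.1
nΣx² − (Σx)² = 4515.7 − 4489 = 26.7; nΣy² − (Σy)² = 799.6 − 795.24 = 4.36
r = 10.1 / √(26.7 × 4.36) = 10.1 / 10.7894 ≈ 0.936

0.936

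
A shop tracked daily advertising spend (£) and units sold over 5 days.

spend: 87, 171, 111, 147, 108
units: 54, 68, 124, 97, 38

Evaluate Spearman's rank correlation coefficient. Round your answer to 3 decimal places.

0.500

Rank spend: 1, 5, 3, 4, 2
Rank units: 2, 3, 5, 4, 1
d = rank(spend) − rank(units): -1, 2, -2, 0, 1; Σd² = 10
ρ = 1 − 6Σd² / [n(n²−1)] = 1 − 6×10 / (5×24) = 1 − 60/120 ≈ 0.500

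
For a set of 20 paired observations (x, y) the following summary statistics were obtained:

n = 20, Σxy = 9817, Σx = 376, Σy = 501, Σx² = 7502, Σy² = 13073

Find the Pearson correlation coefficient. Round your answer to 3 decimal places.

0.837

r = (nΣxy − ΣxΣy) / √[(nΣx² − (Σx)²)(nΣy² − (Σy)²)]
Numerator: 20×9817 − 376×501 = 7964
Denominator: √[(150040 − 141376)(261460 − 251001)] = √[8664 × 10459] = 9519.2844
r = 7964 / 9519.2844 ≈ 0.837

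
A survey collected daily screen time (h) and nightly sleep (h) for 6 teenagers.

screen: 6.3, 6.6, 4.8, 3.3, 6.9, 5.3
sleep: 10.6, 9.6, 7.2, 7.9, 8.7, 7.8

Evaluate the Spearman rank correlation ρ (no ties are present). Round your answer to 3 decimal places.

0.600

Rank screen: 4, 5, 2, 1, 6, 3
Rank sleep: 6, 5, 1, 3, 4, 2
d = rank(screen) − rank(sleep): -2, 0, 1, -2, 2, 1; Σd² = 14
ρ = 1 − 6Σd² / [n(n²−1)] = 1 − 6×14 / (6×35) = 1 − 84/210 ≈ 0.600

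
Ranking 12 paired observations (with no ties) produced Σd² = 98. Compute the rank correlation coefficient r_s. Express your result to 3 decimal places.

0.657

ρ = 1 − 6Σd² / [n(n²−1)] = 1 − 6×98 / (12×143)
  = 1 − 588/1716 = 1 − 0.3427 ≈ 0.657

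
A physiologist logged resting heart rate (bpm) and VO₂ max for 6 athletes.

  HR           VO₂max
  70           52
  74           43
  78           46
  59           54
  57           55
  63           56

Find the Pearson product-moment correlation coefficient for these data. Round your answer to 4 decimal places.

-0.8566

n = 6, Σx = 401, Σy = 306, Σx² = 27159, Σy² = 15746, Σxy = 20259
nΣxy − ΣxΣy = 121554 − 122706 = -1152
nΣx² − (Σx)² = 162954 − 160801 = 2153; nΣy² − (Σy)² = 94476 − 93636 = 840
r = -1152 / √(2153 × 840) = -1152 / 1344.8123 ≈ -0.8566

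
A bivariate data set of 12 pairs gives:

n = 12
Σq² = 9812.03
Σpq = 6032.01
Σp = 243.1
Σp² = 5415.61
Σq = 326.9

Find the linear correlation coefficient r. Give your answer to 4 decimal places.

-0.8851

r = (nΣpq − ΣpΣq) / √[(nΣp² − (Σp)²)(nΣq² − (Σq)²)]
Numerator: 12×6032.01 − 243.1×326.9 = -7085.27
Denominator: √[(64987.32 − 59097.61)(117744.36 − 106863.61)] = √[5889.71 × 10880.75] = 8005.2771
r = -7085.27 / 8005.2771 ≈ -0.8851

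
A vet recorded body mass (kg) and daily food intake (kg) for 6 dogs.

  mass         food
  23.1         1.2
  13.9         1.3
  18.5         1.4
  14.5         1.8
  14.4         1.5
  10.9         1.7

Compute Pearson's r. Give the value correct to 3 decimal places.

-0.693

n = 6, Σx = 95.3, Σy = 8.9, Σx² = 1605.49, Σy² = 13.47, Σxy = 137.92
nΣxy − ΣxΣy = 827.52 − 848.17 = -20.65
nΣx² − (Σx)² = 9632.94 − 9082.09 = 550.85; nΣy² − (Σy)² = 80.82 − 79.21 = 1.61
r = -20.65 / √(550.85 × 1.61) = -20.65 / 29.7803 ≈ -0.693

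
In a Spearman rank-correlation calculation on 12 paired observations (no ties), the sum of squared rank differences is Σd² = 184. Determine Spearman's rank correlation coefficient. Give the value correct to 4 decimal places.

ρ = 1 − 6Σd² / [n(n²−1)] = 1 − 6×184 / (12×143)
  = 1 − 1104/1716 = 1 − 0.64336 ≈ 0.3566

0.3566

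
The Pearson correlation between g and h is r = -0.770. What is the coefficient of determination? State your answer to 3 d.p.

0.593

r² = (-0.770)² = 0.593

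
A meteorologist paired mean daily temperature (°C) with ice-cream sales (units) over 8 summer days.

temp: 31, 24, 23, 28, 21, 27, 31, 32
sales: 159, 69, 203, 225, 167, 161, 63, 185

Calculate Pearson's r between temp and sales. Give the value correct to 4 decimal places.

-0.0809

n = 8, Σx = 217, Σy = 1232, Σx² = 6005, Σy² = 213880, Σxy = 33281
nΣxy − ΣxΣy = 266248 − 267344 = -1096
nΣx² − (Σx)² = 48040 − 47089 = 951; nΣy² − (Σy)² = 1711040 − 1517824 = 193216
r = -1096 / √(951 × 193216) = -1096 / 13555.3833 ≈ -0.0809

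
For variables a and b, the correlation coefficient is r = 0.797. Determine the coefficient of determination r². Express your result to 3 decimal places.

r² = (0.797)² = 0.635

0.635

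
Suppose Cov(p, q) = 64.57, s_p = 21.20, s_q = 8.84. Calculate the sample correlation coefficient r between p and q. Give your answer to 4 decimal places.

r = Cov(p,q) / (s_p · s_q) = 64.57 / (21.20 × 8.84)
  = 64.57 / 187.4080 ≈ 0.3445

0.3445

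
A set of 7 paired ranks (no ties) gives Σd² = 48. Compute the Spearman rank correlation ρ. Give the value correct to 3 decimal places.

0.143

ρ = 1 − 6Σd² / [n(n²−1)] = 1 − 6×48 / (7×48)
  = 1 − 288/336 = 1 − 0.8571 ≈ 0.143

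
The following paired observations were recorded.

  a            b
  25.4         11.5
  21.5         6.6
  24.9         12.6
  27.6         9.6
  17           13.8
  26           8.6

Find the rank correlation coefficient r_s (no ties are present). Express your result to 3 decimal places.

Rank a: 4, 2, 3, 6, 1, 5
Rank b: 4, 1, 5, 3, 6, 2
d = rank(a) − rank(b): 0, 1, -2, 3, -5, 3; Σd² = 48
ρ = 1 − 6Σd² / [n(n²−1)] = 1 − 6×48 / (6×35) = 1 − 288/210 ≈ -0.371

-0.371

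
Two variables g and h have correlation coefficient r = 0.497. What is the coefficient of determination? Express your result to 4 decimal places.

0.2470

r² = (0.497)² = 0.2470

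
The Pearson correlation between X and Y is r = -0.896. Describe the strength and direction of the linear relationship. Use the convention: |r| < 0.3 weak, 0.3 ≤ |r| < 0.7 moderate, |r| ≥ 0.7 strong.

strong negative

r = -0.896 < 0 so the relationship is negative.
|r| = 0.896, which falls in the strong range.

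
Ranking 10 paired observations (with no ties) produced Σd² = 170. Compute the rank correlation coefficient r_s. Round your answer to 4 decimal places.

ρ = 1 − 6Σd² / [n(n²−1)] = 1 − 6×170 / (10×99)
  = 1 − 1020/990 = 1 − 1.03030 ≈ -0.0303

-0.0303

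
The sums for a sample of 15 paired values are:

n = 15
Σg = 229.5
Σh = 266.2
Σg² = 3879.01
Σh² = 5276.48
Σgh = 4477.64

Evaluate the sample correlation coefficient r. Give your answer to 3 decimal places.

r = (nΣgh − ΣgΣh) / √[(nΣg² − (Σg)²)(nΣh² − (Σh)²)]
Numerator: 15×4477.64 − 229.5×266.2 = 6071.7
Denominator: √[(58185.15 − 52670.25)(79147.2 − 70862.44)] = √[5514.9 × 8284.76] = 6759.4100
r = 6071.7 / 6759.4100 ≈ 0.898

0.898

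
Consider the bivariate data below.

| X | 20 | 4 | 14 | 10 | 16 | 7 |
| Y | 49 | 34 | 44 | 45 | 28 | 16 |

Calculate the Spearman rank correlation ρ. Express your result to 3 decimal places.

0.486

Rank X: 6, 1, 4, 3, 5, 2
Rank Y: 6, 3, 4, 5, 2, 1
d = rank(X) − rank(Y): 0, -2, 0, -2, 3, 1; Σd² = 18
ρ = 1 − 6Σd² / [n(n²−1)] = 1 − 6×18 / (6×35) = 1 − 108/210 ≈ 0.486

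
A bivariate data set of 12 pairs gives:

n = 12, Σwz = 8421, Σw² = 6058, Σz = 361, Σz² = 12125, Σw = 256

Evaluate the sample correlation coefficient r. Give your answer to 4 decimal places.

r = (nΣwz − ΣwΣz) / √[(nΣw² − (Σw)²)(nΣz² − (Σz)²)]
Numerator: 12×8421 − 256×361 = 8636
Denominator: √[(72696 − 65536)(145500 − 130321)] = √[7160 × 15179] = 10425.0487
r = 8636 / 10425.0487 ≈ 0.8284

0.8284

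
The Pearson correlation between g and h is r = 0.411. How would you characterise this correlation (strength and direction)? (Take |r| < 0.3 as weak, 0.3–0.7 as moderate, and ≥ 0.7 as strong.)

moderate positive

r = 0.411 > 0 so the relationship is positive.
|r| = 0.411, which falls in the moderate range.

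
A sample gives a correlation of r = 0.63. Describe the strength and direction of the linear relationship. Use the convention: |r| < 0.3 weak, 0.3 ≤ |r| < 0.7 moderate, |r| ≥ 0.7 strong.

r = 0.63 > 0 so the relationship is positive.
|r| = 0.63, which falls in the moderate range.

moderate positive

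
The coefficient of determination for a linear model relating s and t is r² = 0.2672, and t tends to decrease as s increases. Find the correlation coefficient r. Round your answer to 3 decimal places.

|r| = √0.2672 = 0.517
The association is negative, so r = −0.517.

-0.517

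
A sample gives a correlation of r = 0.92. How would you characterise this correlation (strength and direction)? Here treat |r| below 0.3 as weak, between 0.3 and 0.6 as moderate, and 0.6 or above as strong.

r = 0.92 > 0 so the relationship is positive.
|r| = 0.92, which falls in the strong range.

strong positive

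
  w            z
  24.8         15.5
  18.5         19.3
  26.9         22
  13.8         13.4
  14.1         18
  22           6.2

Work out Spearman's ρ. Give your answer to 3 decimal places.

0.371

Rank w: 5, 3, 6, 1, 2, 4
Rank z: 3, 5, 6, 2, 4, 1
d = rank(w) − rank(z): 2, -2, 0, -1, -2, 3; Σd² = 22
ρ = 1 − 6Σd² / [n(n²−1)] = 1 − 6×22 / (6×35) = 1 − 132/210 ≈ 0.371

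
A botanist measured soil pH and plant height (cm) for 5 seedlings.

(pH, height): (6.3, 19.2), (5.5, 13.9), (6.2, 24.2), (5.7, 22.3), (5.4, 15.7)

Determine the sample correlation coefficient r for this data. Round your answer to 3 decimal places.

n = 5, Σx = 29.1, Σy = 95.3, Σx² = 170.03, Σy² = 1891.27, Σxy = 559.34
nΣxy − ΣxΣy = 2796.7 − 2773.23 = 23.47
nΣx² − (Σx)² = 850.15 − 846.81 = 3.34; nΣy² − (Σy)² = 9456.35 − 9082.09 = 374.26
r = 23.47 / √(3.34 × 374.26) = 23.47 / 35.3557 ≈ 0.664

0.664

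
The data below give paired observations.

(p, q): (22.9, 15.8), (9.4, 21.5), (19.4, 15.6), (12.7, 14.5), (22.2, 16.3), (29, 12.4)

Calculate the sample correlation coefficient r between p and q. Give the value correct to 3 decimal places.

n = 6, Σp = 115.6, Σq = 96.1, Σp² = 2484.26, Σq² = 1584.95, Σpq = 1772.17
nΣpq − ΣpΣq = 10633.02 − 11109.16 = -476.14
nΣp² − (Σp)² = 14905.56 − 13363.36 = 1542.2; nΣq² − (Σq)² = 9509.7 − 9235.21 = 274.49
r = -476.14 / √(1542.2 × 274.49) = -476.14 / 650.6293 ≈ -0.732

-0.732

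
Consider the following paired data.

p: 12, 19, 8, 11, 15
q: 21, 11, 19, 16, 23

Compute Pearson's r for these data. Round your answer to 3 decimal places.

-0.459

n = 5, Σp = 65, Σq = 90, Σp² = 915, Σq² = 1708, Σpq = 1134
nΣpq − ΣpΣq = 5670 − 5850 = -180
nΣp² − (Σp)² = 4575 − 4225 = 350; nΣq² − (Σq)² = 8540 − 8100 = 440
r = -180 / √(350 × 440) = -180 / 392.4283 ≈ -0.459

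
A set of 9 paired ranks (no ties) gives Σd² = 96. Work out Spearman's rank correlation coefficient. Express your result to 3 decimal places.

0.200

ρ = 1 − 6Σd² / [n(n²−1)] = 1 − 6×96 / (9×80)
  = 1 − 576/720 = 1 − 0.8000 ≈ 0.200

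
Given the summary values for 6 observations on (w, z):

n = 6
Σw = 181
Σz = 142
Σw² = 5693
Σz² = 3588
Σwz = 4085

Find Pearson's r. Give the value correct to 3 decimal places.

-0.864

r = (nΣwz − ΣwΣz) / √[(nΣw² − (Σw)²)(nΣz² − (Σz)²)]
Numerator: 6×4085 − 181×142 = -1192
Denominator: √[(34158 − 32761)(21528 − 20164)] = √[1397 × 1364] = 1380.4014
r = -1192 / 1380.4014 ≈ -0.864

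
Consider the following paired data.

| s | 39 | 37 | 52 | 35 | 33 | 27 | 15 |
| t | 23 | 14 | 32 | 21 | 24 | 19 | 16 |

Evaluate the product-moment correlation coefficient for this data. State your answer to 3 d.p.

0.726

n = 7, Σs = 238, Σt = 149, Σs² = 8862, Σt² = 3383, Σst = 5359
nΣst − ΣsΣt = 37513 − 35462 = 2051
nΣs² − (Σs)² = 62034 − 56644 = 5390; nΣt² − (Σt)² = 23681 − 22201 = 1480
r = 2051 / √(5390 × 1480) = 2051 / 2824.3937 ≈ 0.726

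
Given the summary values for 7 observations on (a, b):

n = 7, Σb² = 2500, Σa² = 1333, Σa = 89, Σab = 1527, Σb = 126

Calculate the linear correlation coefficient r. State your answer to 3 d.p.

-0.347

r = (nΣab − ΣaΣb) / √[(nΣa² − (Σa)²)(nΣb² − (Σb)²)]
Numerator: 7×1527 − 89×126 = -525
Denominator: √[(9331 − 7921)(17500 − 15876)] = √[1410 × 1624] = 1513.2217
r = -525 / 1513.2217 ≈ -0.347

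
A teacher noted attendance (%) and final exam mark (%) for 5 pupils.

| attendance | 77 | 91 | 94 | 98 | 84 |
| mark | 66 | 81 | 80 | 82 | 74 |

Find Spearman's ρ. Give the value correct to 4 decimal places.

Rank attendance: 1, 3, 4, 5, 2
Rank mark: 1, 4, 3, 5, 2
d = rank(attendance) − rank(mark): 0, -1, 1, 0, 0; Σd² = 2
ρ = 1 − 6Σd² / [n(n²−1)] = 1 − 6×2 / (5×24) = 1 − 12/120 ≈ 0.9000

0.9000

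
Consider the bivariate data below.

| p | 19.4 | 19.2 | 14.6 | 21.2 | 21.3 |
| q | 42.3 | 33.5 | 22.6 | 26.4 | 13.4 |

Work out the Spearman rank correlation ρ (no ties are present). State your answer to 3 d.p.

Rank p: 3, 2, 1, 4, 5
Rank q: 5, 4, 2, 3, 1
d = rank(p) − rank(q): -2, -2, -1, 1, 4; Σd² = 26
ρ = 1 − 6Σd² / [n(n²−1)] = 1 − 6×26 / (5×24) = 1 − 156/120 ≈ -0.300

-0.300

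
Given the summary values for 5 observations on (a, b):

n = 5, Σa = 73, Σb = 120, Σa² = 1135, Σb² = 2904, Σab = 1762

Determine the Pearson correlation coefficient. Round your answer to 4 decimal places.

r = (nΣab − ΣaΣb) / √[(nΣa² − (Σa)²)(nΣb² − (Σb)²)]
Numerator: 5×1762 − 73×120 = 50
Denominator: √[(5675 − 5329)(14520 − 14400)] = √[346 × 120] = 203.7646
r = 50 / 203.7646 ≈ 0.2454

0.2454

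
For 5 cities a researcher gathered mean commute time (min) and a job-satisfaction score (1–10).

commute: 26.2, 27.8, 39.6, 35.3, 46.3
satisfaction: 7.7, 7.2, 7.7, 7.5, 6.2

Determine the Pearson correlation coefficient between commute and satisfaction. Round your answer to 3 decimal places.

-0.637

n = 5, Σx = 175.2, Σy = 36.3, Σx² = 6417.22, Σy² = 265.11, Σxy = 1258.63
nΣxy − ΣxΣy = 6293.15 − 6359.76 = -66.61
nΣx² − (Σx)² = 32086.1 − 30695.04 = 1391.06; nΣy² − (Σy)² = 1325.55 − 1317.69 = 7.86
r = -66.61 / √(1391.06 × 7.86) = -66.61 / 104.5645 ≈ -0.637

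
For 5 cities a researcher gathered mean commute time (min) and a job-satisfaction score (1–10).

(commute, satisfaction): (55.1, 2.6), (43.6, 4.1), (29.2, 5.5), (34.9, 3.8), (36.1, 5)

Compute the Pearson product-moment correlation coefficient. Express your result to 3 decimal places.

n = 5, Σx = 198.9, Σy = 21, Σx² = 8310.83, Σy² = 93.26, Σxy = 795.74
nΣxy − ΣxΣy = 3978.7 − 4176.9 = -198.2
nΣx² − (Σx)² = 41554.15 − 39561.21 = 1992.94; nΣy² − (Σy)² = 466.3 − 441 = 25.3
r = -198.2 / √(1992.94 × 25.3) = -198.2 / 224.5471 ≈ -0.883

-0.883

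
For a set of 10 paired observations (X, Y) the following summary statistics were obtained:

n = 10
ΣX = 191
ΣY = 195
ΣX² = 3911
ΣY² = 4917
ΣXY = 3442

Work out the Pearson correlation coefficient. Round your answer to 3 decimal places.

r = (nΣXY − ΣXΣY) / √[(nΣX² − (ΣX)²)(nΣY² − (ΣY)²)]
Numerator: 10×3442 − 191×195 = -2825
Denominator: √[(39110 − 36481)(49170 − 38025)] = √[2629 × 11145] = 5412.9664
r = -2825 / 5412.9664 ≈ -0.522

-0.522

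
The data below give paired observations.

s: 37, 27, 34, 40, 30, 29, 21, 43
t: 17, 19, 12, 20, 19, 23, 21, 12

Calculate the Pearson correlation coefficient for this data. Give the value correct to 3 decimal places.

n = 8, Σs = 261, Σt = 143, Σs² = 8885, Σt² = 2669, Σst = 4544
nΣst − ΣsΣt = 36352 − 37323 = -971
nΣs² − (Σs)² = 71080 − 68121 = 2959; nΣt² − (Σt)² = 21352 − 20449 = 903
r = -971 / √(2959 × 903) = -971 / 1634.6183 ≈ -0.594

-0.594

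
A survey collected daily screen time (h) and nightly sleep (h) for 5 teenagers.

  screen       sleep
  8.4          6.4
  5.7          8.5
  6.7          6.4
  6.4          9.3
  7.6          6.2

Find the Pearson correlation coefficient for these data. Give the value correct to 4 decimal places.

-0.7256

n = 5, Σx = 34.8, Σy = 36.8, Σx² = 246.66, Σy² = 279.1, Σxy = 251.73
nΣxy − ΣxΣy = 1258.65 − 1280.64 = -21.99
nΣx² − (Σx)² = 1233.3 − 1211.04 = 22.26; nΣy² − (Σy)² = 1395.5 − 1354.24 = 41.26
r = -21.99 / √(22.26 × 41.26) = -21.99 / 30.3059 ≈ -0.7256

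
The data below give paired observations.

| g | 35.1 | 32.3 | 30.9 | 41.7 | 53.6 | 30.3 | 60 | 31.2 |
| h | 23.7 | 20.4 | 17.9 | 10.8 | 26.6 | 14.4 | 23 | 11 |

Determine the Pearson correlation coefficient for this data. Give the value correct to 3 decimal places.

n = 8, Σg = 315.1, Σh = 147.8, Σg² = 13333.49, Σh² = 2979.82, Σgh = 6079.54
nΣgh − ΣgΣh = 48636.32 − 46571.78 = 2064.54
nΣg² − (Σg)² = 106667.92 − 99288.01 = 7379.91; nΣh² − (Σh)² = 23838.56 − 21844.84 = 1993.72
r = 2064.54 / √(7379.91 × 1993.72) = 2064.54 / 3835.8147 ≈ 0.538

0.538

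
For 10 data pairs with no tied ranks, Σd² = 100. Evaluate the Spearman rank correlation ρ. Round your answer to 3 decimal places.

0.394

ρ = 1 − 6Σd² / [n(n²−1)] = 1 − 6×100 / (10×99)
  = 1 − 600/990 = 1 − 0.6061 ≈ 0.394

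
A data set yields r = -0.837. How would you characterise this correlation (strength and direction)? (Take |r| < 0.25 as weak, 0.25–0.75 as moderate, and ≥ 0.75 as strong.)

strong negative

r = -0.837 < 0 so the relationship is negative.
|r| = 0.837, which falls in the strong range.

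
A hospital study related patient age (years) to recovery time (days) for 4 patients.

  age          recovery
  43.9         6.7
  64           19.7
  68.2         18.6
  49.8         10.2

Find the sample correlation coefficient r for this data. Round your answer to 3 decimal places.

0.976

n = 4, Σx = 225.9, Σy = 55.2, Σx² = 13154.49, Σy² = 882.98, Σxy = 3331.41
nΣxy − ΣxΣy = 13325.64 − 12469.68 = 855.96
nΣx² − (Σx)² = 52617.96 − 51030.81 = 1587.15; nΣy² − (Σy)² = 3531.92 − 3047.04 = 484.88
r = 855.96 / √(1587.15 × 484.88) = 855.96 / 877.2555 ≈ 0.976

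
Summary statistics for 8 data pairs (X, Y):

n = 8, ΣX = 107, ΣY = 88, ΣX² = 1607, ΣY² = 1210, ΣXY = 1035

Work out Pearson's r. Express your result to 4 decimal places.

r = (nΣXY − ΣXΣY) / √[(nΣX² − (ΣX)²)(nΣY² − (ΣY)²)]
Numerator: 8×1035 − 107×88 = -1136
Denominator: √[(12856 − 11449)(9680 − 7744)] = √[1407 × 1936] = 1650.4399
r = -1136 / 1650.4399 ≈ -0.6883

-0.6883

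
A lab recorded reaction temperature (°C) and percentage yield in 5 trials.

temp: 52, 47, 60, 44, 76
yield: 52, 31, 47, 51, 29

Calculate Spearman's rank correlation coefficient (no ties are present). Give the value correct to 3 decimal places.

-0.500

Rank temp: 3, 2, 4, 1, 5
Rank yield: 5, 2, 3, 4, 1
d = rank(temp) − rank(yield): -2, 0, 1, -3, 4; Σd² = 30
ρ = 1 − 6Σd² / [n(n²−1)] = 1 − 6×30 / (5×24) = 1 − 180/120 ≈ -0.500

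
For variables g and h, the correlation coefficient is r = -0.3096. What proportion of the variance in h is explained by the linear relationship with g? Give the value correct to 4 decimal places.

0.0959

r² = (-0.3096)² = 0.0959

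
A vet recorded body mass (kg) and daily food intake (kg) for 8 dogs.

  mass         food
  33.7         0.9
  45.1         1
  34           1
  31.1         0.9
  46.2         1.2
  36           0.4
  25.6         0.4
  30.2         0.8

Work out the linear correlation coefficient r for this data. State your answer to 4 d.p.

n = 8, Σx = 281.9, Σy = 6.6, Σx² = 10290.75, Σy² = 6.02, Σxy = 241.66
nΣxy − ΣxΣy = 1933.28 − 1860.54 = 72.74
nΣx² − (Σx)² = 82326 − 79467.61 = 2858.39; nΣy² − (Σy)² = 48.16 − 43.56 = 4.6
r = 72.74 / √(2858.39 × 4.6) = 72.74 / 114.6673 ≈ 0.6344

0.6344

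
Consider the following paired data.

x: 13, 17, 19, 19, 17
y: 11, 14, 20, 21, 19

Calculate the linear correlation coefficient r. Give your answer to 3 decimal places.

0.902

n = 5, Σx = 85, Σy = 85, Σx² = 1469, Σy² = 1519, Σxy = 1483
nΣxy − ΣxΣy = 7415 − 7225 = 190
nΣx² − (Σx)² = 7345 − 7225 = 120; nΣy² − (Σy)² = 7595 − 7225 = 370
r = 190 / √(120 × 370) = 190 / 210.7131 ≈ 0.902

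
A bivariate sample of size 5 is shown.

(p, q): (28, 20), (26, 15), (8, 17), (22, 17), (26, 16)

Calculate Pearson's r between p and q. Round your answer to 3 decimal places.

0.099

n = 5, Σp = 110, Σq = 85, Σp² = 2684, Σq² = 1459, Σpq = 1876
nΣpq − ΣpΣq = 9380 − 9350 = 30
nΣp² − (Σp)² = 13420 − 12100 = 1320; nΣq² − (Σq)² = 7295 − 7225 = 70
r = 30 / √(1320 × 70) = 30 / 303.9737 ≈ 0.099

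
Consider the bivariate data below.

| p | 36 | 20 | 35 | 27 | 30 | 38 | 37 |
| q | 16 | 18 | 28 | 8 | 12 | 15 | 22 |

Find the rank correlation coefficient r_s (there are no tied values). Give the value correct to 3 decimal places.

Rank p: 5, 1, 4, 2, 3, 7, 6
Rank q: 4, 5, 7, 1, 2, 3, 6
d = rank(p) − rank(q): 1, -4, -3, 1, 1, 4, 0; Σd² = 44
ρ = 1 − 6Σd² / [n(n²−1)] = 1 − 6×44 / (7×48) = 1 − 264/336 ≈ 0.214

0.214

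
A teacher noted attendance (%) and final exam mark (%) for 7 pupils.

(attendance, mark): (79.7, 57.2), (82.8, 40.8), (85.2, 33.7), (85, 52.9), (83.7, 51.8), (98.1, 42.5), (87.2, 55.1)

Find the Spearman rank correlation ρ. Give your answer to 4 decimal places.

-0.2500

Rank attendance: 1, 2, 5, 4, 3, 7, 6
Rank mark: 7, 2, 1, 5, 4, 3, 6
d = rank(attendance) − rank(mark): -6, 0, 4, -1, -1, 4, 0; Σd² = 70
ρ = 1 − 6Σd² / [n(n²−1)] = 1 − 6×70 / (7×48) = 1 − 420/336 ≈ -0.2500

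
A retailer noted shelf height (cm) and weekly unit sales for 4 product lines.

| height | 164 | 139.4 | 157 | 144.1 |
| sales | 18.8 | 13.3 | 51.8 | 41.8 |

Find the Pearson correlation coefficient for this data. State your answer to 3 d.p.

n = 4, Σx = 604.5, Σy = 125.7, Σx² = 91742.17, Σy² = 4960.81, Σxy = 19093.2
nΣxy − ΣxΣy = 76372.8 − 75985.65 = 387.15
nΣx² − (Σx)² = 366968.68 − 365420.25 = 1548.43; nΣy² − (Σy)² = 19843.24 − 15800.49 = 4042.75
r = 387.15 / √(1548.43 × 4042.75) = 387.15 / 2501.9823 ≈ 0.155

0.155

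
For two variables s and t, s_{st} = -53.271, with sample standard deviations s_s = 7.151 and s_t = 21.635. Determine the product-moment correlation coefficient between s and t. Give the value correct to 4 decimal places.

-0.3443

r = Cov(s,t) / (s_s · s_t) = -53.271 / (7.151 × 21.635)
  = -53.271 / 154.7119 ≈ -0.3443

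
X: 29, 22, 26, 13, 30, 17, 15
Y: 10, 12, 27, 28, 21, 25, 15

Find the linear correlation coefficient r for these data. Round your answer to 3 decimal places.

-0.317

n = 7, ΣX = 152, ΣY = 138, ΣX² = 3584, ΣY² = 3048, ΣXY = 2900
nΣXY − ΣXΣY = 20300 − 20976 = -676
nΣX² − (ΣX)² = 25088 − 23104 = 1984; nΣY² − (ΣY)² = 21336 − 19044 = 2292
r = -676 / √(1984 × 2292) = -676 / 2132.4465 ≈ -0.317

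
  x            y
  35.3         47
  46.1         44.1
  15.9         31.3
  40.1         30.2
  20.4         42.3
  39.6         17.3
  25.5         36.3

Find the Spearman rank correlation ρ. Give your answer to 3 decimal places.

0.000

Rank x: 4, 7, 1, 6, 2, 5, 3
Rank y: 7, 6, 3, 2, 5, 1, 4
d = rank(x) − rank(y): -3, 1, -2, 4, -3, 4, -1; Σd² = 56
ρ = 1 − 6Σd² / [n(n²−1)] = 1 − 6×56 / (7×48) = 1 − 336/336 ≈ 0.000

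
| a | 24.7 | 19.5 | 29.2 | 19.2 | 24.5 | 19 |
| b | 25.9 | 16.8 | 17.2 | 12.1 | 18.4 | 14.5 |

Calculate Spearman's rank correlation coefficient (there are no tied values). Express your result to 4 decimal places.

0.7714

Rank a: 5, 3, 6, 2, 4, 1
Rank b: 6, 3, 4, 1, 5, 2
d = rank(a) − rank(b): -1, 0, 2, 1, -1, -1; Σd² = 8
ρ = 1 − 6Σd² / [n(n²−1)] = 1 − 6×8 / (6×35) = 1 − 48/210 ≈ 0.7714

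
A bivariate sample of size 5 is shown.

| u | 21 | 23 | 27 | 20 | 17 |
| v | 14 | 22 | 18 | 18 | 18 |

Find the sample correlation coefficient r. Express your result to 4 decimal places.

0.1903

n = 5, Σu = 108, Σv = 90, Σu² = 2388, Σv² = 1652, Σuv = 1952
nΣuv − ΣuΣv = 9760 − 9720 = 40
nΣu² − (Σu)² = 11940 − 11664 = 276; nΣv² − (Σv)² = 8260 − 8100 = 160
r = 40 / √(276 × 160) = 40 / 210.1428 ≈ 0.1903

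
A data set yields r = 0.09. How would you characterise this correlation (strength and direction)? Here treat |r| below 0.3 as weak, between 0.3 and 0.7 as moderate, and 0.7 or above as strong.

weak positive

r = 0.09 > 0 so the relationship is positive.
|r| = 0.09, which falls in the weak range.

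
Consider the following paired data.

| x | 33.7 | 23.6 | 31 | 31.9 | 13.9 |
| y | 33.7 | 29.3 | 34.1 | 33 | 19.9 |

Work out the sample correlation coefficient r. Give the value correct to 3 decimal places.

n = 5, Σx = 134.1, Σy = 150, Σx² = 3864.47, Σy² = 4642, Σxy = 4213.58
nΣxy − ΣxΣy = 21067.9 − 20115 = 952.9
nΣx² − (Σx)² = 19322.35 − 17982.81 = 1339.54; nΣy² − (Σy)² = 23210 − 22500 = 710
r = 952.9 / √(1339.54 × 710) = 952.9 / 975.2299 ≈ 0.977

0.977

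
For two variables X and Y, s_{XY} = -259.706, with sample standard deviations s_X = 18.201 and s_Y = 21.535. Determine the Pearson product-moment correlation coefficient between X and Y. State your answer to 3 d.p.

-0.663

r = Cov(X,Y) / (s_X · s_Y) = -259.706 / (18.201 × 21.535)
  = -259.706 / 391.9585 ≈ -0.663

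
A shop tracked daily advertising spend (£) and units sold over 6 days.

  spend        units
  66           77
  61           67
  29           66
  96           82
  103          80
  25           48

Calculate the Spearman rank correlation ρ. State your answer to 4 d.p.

0.9429

Rank spend: 4, 3, 2, 5, 6, 1
Rank units: 4, 3, 2, 6, 5, 1
d = rank(spend) − rank(units): 0, 0, 0, -1, 1, 0; Σd² = 2
ρ = 1 − 6Σd² / [n(n²−1)] = 1 − 6×2 / (6×35) = 1 − 12/210 ≈ 0.9429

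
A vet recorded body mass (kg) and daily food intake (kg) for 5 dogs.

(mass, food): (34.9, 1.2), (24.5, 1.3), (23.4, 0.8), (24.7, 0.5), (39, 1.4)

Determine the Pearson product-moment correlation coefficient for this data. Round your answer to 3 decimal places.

0.651

n = 5, Σx = 146.5, Σy = 5.2, Σx² = 4496.91, Σy² = 5.98, Σxy = 159.4
nΣxy − ΣxΣy = 797 − 761.8 = 35.2
nΣx² − (Σx)² = 22484.55 − 21462.25 = 1022.3; nΣy² − (Σy)² = 29.9 − 27.04 = 2.86
r = 35.2 / √(1022.3 × 2.86) = 35.2 / 54.0720 ≈ 0.651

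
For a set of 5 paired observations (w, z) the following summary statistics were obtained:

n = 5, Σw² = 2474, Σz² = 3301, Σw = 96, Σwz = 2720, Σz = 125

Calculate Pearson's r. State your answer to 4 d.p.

r = (nΣwz − ΣwΣz) / √[(nΣw² − (Σw)²)(nΣz² − (Σz)²)]
Numerator: 5×2720 − 96×125 = 1600
Denominator: √[(12370 − 9216)(16505 − 15625)] = √[3154 × 880] = 1665.9892
r = 1600 / 1665.9892 ≈ 0.9604

0.9604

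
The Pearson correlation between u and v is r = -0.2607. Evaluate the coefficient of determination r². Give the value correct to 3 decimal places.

0.068

r² = (-0.2607)² = 0.068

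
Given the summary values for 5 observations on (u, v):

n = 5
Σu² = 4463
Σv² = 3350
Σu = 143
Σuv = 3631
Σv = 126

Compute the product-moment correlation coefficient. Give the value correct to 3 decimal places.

r = (nΣuv − ΣuΣv) / √[(nΣu² − (Σu)²)(nΣv² − (Σv)²)]
Numerator: 5×3631 − 143×126 = 137
Denominator: √[(22315 − 20449)(16750 − 15876)] = √[1866 × 874] = 1277.0607
r = 137 / 1277.0607 ≈ 0.107

0.107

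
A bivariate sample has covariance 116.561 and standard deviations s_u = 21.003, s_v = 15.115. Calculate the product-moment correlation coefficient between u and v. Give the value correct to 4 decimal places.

0.3672

r = Cov(u,v) / (s_u · s_v) = 116.561 / (21.003 × 15.115)
  = 116.561 / 317.4603 ≈ 0.3672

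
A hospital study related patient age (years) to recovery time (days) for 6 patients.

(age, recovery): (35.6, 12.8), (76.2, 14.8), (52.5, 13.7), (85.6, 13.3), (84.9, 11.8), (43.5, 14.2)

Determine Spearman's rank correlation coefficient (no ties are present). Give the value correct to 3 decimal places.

Rank age: 1, 4, 3, 6, 5, 2
Rank recovery: 2, 6, 4, 3, 1, 5
d = rank(age) − rank(recovery): -1, -2, -1, 3, 4, -3; Σd² = 40
ρ = 1 − 6Σd² / [n(n²−1)] = 1 − 6×40 / (6×35) = 1 − 240/210 ≈ -0.143

-0.143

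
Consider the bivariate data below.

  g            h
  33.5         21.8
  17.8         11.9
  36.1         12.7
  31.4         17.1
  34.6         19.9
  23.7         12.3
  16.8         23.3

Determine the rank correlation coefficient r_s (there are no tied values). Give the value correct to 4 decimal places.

0.0000

Rank g: 5, 2, 7, 4, 6, 3, 1
Rank h: 6, 1, 3, 4, 5, 2, 7
d = rank(g) − rank(h): -1, 1, 4, 0, 1, 1, -6; Σd² = 56
ρ = 1 − 6Σd² / [n(n²−1)] = 1 − 6×56 / (7×48) = 1 − 336/336 ≈ 0.0000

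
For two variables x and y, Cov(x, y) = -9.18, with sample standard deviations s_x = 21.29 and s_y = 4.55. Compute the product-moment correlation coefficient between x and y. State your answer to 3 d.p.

-0.095

r = Cov(x,y) / (s_x · s_y) = -9.18 / (21.29 × 4.55)
  = -9.18 / 96.8695 ≈ -0.095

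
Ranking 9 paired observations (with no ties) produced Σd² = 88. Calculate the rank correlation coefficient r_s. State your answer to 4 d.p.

0.2667

ρ = 1 − 6Σd² / [n(n²−1)] = 1 − 6×88 / (9×80)
  = 1 − 528/720 = 1 − 0.73333 ≈ 0.2667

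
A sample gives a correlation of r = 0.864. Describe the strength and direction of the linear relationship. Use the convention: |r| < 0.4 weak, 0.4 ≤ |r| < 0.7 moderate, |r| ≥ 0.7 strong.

r = 0.864 > 0 so the relationship is positive.
|r| = 0.864, which falls in the strong range.

strong positive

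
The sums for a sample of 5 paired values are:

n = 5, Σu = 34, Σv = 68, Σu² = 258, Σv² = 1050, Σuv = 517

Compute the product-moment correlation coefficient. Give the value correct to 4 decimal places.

0.9426

r = (nΣuv − ΣuΣv) / √[(nΣu² − (Σu)²)(nΣv² − (Σv)²)]
Numerator: 5×517 − 34×68 = 273
Denominator: √[(1290 − 1156)(5250 − 4624)] = √[134 × 626] = 289.6273
r = 273 / 289.6273 ≈ 0.9426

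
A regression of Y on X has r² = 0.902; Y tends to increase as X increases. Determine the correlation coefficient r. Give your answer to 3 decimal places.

|r| = √0.902 = 0.950
The association is positive, so r = 0.950.

0.950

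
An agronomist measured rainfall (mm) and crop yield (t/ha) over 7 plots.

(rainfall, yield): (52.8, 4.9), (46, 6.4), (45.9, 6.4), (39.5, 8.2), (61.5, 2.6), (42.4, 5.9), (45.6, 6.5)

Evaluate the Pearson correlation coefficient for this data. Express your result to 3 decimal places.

n = 7, Σx = 333.7, Σy = 40.9, Σx² = 16230.27, Σy² = 256.99, Σxy = 1877.24
nΣxy − ΣxΣy = 13140.68 − 13648.33 = -507.65
nΣx² − (Σx)² = 113611.89 − 111355.69 = 2256.2; nΣy² − (Σy)² = 1798.93 − 1672.81 = 126.12
r = -507.65 / √(2256.2 × 126.12) = -507.65 / 533.4341 ≈ -0.952

-0.952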